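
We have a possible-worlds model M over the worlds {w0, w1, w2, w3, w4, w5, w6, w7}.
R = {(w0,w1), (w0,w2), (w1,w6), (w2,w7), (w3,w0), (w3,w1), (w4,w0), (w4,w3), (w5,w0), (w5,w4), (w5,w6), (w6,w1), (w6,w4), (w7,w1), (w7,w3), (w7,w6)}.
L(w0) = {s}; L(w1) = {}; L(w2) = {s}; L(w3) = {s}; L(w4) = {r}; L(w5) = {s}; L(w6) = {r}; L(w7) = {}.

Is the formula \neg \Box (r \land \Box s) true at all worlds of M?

Yes

Let φ = \neg \Box (r \land \Box s). Evaluate φ at each world:
  w0 (successors {w1, w2}): φ is true.
  w1 (successors {w6}): φ is true.
  w2 (successors {w7}): φ is true.
  w3 (successors {w0, w1}): φ is true.
  w4 (successors {w0, w3}): φ is true.
  w5 (successors {w0, w4, w6}): φ is true.
  w6 (successors {w1, w4}): φ is true.
  w7 (successors {w1, w3, w6}): φ is true.
For instance, at w2:
  At w2: \Box (r \land \Box s) is false, so \neg \Box (r \land \Box s) is true.
    At w2: \Box (r \land \Box s) requires r \land \Box s at every successor {w7}.
      r \land \Box s fails at w7, so \Box (r \land \Box s) is false at w2.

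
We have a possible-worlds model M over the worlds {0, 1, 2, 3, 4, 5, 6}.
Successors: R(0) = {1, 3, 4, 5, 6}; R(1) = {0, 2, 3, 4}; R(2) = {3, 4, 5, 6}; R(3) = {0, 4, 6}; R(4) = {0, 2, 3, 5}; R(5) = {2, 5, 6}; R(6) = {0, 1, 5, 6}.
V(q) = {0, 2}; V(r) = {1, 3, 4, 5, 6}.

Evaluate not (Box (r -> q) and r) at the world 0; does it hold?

At 0: Box (r -> q) and r is false, so not (Box (r -> q) and r) is true.
  At 0: Box (r -> q) is false, r is false, so Box (r -> q) and r is false.
    At 0: Box (r -> q) requires r -> q at every successor {1, 3, 4, 5, 6}.
      r -> q fails at 1, so Box (r -> q) is false at 0.

Yes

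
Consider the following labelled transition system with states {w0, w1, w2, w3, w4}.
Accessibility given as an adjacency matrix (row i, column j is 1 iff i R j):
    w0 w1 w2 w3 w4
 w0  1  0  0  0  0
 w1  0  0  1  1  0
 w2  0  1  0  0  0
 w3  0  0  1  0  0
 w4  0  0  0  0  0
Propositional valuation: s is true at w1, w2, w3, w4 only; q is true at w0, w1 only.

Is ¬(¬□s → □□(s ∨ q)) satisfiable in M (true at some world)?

No

Let φ = ¬(¬□s → □□(s ∨ q)). Evaluate φ at each world:
  w0 (successors {w0}): φ is false.
  w1 (successors {w2, w3}): φ is false.
  w2 (successors {w1}): φ is false.
  w3 (successors {w2}): φ is false.
  w4 (successors ∅): φ is false.
For instance, at w2:
  At w2: ¬□s → □□(s ∨ q) is true, so ¬(¬□s → □□(s ∨ q)) is false.
    At w2: ¬□s is false, □□(s ∨ q) is true, so ¬□s → □□(s ∨ q) is true.
      At w2: □s is true, so ¬□s is false.
      At w2: □□(s ∨ q) requires □(s ∨ q) at every successor {w1}.
        At w1: □(s ∨ q) is true.
      So □□(s ∨ q) is true at w2.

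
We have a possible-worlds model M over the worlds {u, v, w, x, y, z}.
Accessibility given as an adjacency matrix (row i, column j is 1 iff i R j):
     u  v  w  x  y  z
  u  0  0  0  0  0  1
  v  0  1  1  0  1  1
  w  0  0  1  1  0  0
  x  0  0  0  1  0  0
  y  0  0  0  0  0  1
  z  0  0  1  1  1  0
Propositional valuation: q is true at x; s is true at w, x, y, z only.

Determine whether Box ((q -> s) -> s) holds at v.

No

Recall that Box ψ holds at a world iff ψ holds at every accessible world, and Dia ψ holds iff ψ holds at some accessible world.
At v: Box ((q -> s) -> s) requires (q -> s) -> s at every successor {v, w, y, z}.
  (q -> s) -> s fails at v, so Box ((q -> s) -> s) is false at v.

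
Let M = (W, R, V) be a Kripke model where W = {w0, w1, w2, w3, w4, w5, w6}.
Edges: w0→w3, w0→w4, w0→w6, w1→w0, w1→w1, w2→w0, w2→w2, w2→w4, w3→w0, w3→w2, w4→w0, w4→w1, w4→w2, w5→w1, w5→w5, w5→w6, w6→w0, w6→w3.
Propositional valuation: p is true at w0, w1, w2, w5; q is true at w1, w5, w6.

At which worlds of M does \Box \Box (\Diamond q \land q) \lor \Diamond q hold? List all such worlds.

Let φ = \Box \Box (\Diamond q \land q) \lor \Diamond q. Evaluate φ at each world:
  w0 (successors {w3, w4, w6}): φ is true.
  w1 (successors {w0, w1}): φ is true.
  w2 (successors {w0, w2, w4}): φ is false.
  w3 (successors {w0, w2}): φ is false.
  w4 (successors {w0, w1, w2}): φ is true.
  w5 (successors {w1, w5, w6}): φ is true.
  w6 (successors {w0, w3}): φ is false.
For instance, at w5:
  At w5: \Box \Box (\Diamond q \land q) is false, \Diamond q is true, so \Box \Box (\Diamond q \land q) \lor \Diamond q is true.
    At w5: \Box \Box (\Diamond q \land q) requires \Box (\Diamond q \land q) at every successor {w1, w5, w6}.
      \Box (\Diamond q \land q) fails at w1, so \Box \Box (\Diamond q \land q) is false at w5.
    At w5: \Diamond q requires q at some successor in {w1, w5, w6}.
      q holds at w1, so \Diamond q is true at w5.
Satisfying worlds: {w0, w1, w4, w5}

w0, w1, w4, w5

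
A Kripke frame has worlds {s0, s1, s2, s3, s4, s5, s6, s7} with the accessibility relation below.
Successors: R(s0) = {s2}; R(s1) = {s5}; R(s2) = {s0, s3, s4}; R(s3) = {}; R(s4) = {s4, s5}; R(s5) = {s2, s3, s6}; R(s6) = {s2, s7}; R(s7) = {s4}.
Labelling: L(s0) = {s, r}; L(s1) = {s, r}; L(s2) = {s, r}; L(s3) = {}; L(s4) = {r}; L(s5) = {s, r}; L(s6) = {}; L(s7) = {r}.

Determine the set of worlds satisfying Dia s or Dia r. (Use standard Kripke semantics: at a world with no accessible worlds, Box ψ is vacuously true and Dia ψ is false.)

Let φ = Dia s or Dia r. Evaluate φ at each world:
  s0 (successors {s2}): φ is true.
  s1 (successors {s5}): φ is true.
  s2 (successors {s0, s3, s4}): φ is true.
  s3 (successors ∅): φ is false.
  s4 (successors {s4, s5}): φ is true.
  s5 (successors {s2, s3, s6}): φ is true.
  s6 (successors {s2, s7}): φ is true.
  s7 (successors {s4}): φ is true.
For instance, at s7:
  At s7: Dia s is false, Dia r is true, so Dia s or Dia r is true.
    At s7: Dia s requires s at some successor in {s4}.
      At s4: s is false.
    So Dia s is false at s7.
    At s7: Dia r requires r at some successor in {s4}.
      r holds at s4, so Dia r is true at s7.
Satisfying worlds: {s0, s1, s2, s4, s5, s6, s7}

s0, s1, s2, s4, s5, s6, s7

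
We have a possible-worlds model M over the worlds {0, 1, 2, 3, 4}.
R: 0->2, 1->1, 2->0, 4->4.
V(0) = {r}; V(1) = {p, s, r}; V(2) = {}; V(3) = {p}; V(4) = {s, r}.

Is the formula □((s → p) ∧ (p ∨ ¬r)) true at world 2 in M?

Recall that □ψ holds at a world iff ψ holds at every accessible world, and ◇ψ holds iff ψ holds at some accessible world.
At 2: □((s → p) ∧ (p ∨ ¬r)) requires (s → p) ∧ (p ∨ ¬r) at every successor {0}.
  (s → p) ∧ (p ∨ ¬r) fails at 0, so □((s → p) ∧ (p ∨ ¬r)) is false at 2.

No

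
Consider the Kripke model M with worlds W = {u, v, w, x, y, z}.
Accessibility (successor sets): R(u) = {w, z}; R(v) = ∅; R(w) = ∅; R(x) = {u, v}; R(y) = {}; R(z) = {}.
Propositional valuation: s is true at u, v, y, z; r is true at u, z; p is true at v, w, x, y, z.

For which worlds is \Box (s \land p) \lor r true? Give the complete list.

Let φ = \Box (s \land p) \lor r. Evaluate φ at each world:
  u (successors {w, z}): φ is true.
  v (successors ∅): φ is true.
  w (successors ∅): φ is true.
  x (successors {u, v}): φ is false.
  y (successors ∅): φ is true.
  z (successors ∅): φ is true.
For instance, at x:
  At x: \Box (s \land p) is false, r is false, so \Box (s \land p) \lor r is false.
    At x: \Box (s \land p) requires s \land p at every successor {u, v}.
      s \land p fails at u, so \Box (s \land p) is false at x.
Satisfying worlds: {u, v, w, y, z}

u, v, w, y, z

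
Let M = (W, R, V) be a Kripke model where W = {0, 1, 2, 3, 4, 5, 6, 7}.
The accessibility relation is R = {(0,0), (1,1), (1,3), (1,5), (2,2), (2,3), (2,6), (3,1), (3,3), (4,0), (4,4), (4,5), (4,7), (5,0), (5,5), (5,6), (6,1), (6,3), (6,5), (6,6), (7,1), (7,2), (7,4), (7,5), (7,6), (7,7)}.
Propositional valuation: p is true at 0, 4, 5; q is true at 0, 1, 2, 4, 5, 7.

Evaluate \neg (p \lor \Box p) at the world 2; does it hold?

At 2: p \lor \Box p is false, so \neg (p \lor \Box p) is true.
  At 2: p is false, \Box p is false, so p \lor \Box p is false.
    At 2: \Box p requires p at every successor {2, 3, 6}.
      p fails at 2, so \Box p is false at 2.

Yes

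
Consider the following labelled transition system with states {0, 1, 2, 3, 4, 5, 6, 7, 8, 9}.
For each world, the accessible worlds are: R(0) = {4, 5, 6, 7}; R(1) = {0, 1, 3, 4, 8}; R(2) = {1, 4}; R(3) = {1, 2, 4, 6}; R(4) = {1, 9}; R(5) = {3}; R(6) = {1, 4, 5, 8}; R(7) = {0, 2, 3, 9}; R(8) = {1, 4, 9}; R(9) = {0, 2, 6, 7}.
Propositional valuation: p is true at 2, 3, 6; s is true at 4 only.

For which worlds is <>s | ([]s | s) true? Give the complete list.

Recall that []ψ holds at a world iff ψ holds at every accessible world, and <>ψ holds iff ψ holds at some accessible world.
Let φ = <>s | ([]s | s). Evaluate φ at each world:
  0 (successors {4, 5, 6, 7}): φ is true.
  1 (successors {0, 1, 3, 4, 8}): φ is true.
  2 (successors {1, 4}): φ is true.
  3 (successors {1, 2, 4, 6}): φ is true.
  4 (successors {1, 9}): φ is true.
  5 (successors {3}): φ is false.
  6 (successors {1, 4, 5, 8}): φ is true.
  7 (successors {0, 2, 3, 9}): φ is false.
  8 (successors {1, 4, 9}): φ is true.
  9 (successors {0, 2, 6, 7}): φ is false.
For instance, at 0:
  At 0: <>s is true, []s | s is false, so <>s | ([]s | s) is true.
    At 0: <>s requires s at some successor in {4, 5, 6, 7}.
      s holds at 4, so <>s is true at 0.
    At 0: []s is false, s is false, so []s | s is false.
      At 0: []s requires s at every successor {4, 5, 6, 7}.
        s fails at 5, so []s is false at 0.
Satisfying worlds: {0, 1, 2, 3, 4, 6, 8}

0, 1, 2, 3, 4, 6, 8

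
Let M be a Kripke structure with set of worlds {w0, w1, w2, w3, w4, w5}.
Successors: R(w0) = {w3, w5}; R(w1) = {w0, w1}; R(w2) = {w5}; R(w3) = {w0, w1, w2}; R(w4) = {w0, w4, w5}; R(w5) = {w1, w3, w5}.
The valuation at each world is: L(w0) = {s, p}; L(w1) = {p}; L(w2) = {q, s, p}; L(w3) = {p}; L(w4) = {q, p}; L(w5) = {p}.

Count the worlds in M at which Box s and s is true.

Let φ = Box s and s. Evaluate φ at each world:
  w0 (successors {w3, w5}): φ is false.
  w1 (successors {w0, w1}): φ is false.
  w2 (successors {w5}): φ is false.
  w3 (successors {w0, w1, w2}): φ is false.
  w4 (successors {w0, w4, w5}): φ is false.
  w5 (successors {w1, w3, w5}): φ is false.
For instance, at w2:
  At w2: Box s is false, s is true, so Box s and s is false.
    At w2: Box s requires s at every successor {w5}.
      s fails at w5, so Box s is false at w2.
Satisfying worlds: none.

0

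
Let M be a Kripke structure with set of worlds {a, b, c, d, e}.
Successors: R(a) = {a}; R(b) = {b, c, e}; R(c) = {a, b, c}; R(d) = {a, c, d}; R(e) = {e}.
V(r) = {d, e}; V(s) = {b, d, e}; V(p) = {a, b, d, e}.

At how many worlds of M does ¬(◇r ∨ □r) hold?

Let φ = ¬(◇r ∨ □r). Evaluate φ at each world:
  a (successors {a}): φ is true.
  b (successors {b, c, e}): φ is false.
  c (successors {a, b, c}): φ is true.
  d (successors {a, c, d}): φ is false.
  e (successors {e}): φ is false.
For instance, at c:
  At c: ◇r ∨ □r is false, so ¬(◇r ∨ □r) is true.
    At c: ◇r is false, □r is false, so ◇r ∨ □r is false.
      At c: ◇r requires r at some successor in {a, b, c}.
        At a: r is false.
        At b: r is false.
        At c: r is false.
      So ◇r is false at c.
      At c: □r requires r at every successor {a, b, c}.
        r fails at a, so □r is false at c.
Satisfying worlds: {a, c}

2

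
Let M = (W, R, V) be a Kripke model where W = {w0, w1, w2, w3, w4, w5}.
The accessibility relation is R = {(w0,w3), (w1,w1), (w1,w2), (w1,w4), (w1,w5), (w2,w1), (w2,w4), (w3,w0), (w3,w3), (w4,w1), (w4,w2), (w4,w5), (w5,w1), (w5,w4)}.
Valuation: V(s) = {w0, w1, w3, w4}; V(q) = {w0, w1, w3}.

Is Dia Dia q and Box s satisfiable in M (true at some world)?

Let φ = Dia Dia q and Box s. Evaluate φ at each world:
  w0 (successors {w3}): φ is true.
  w1 (successors {w1, w2, w4, w5}): φ is false.
  w2 (successors {w1, w4}): φ is true.
  w3 (successors {w0, w3}): φ is true.
  w4 (successors {w1, w2, w5}): φ is false.
  w5 (successors {w1, w4}): φ is true.
Detail at w0 (witness):
  At w0: Dia Dia q is true, Box s is true, so Dia Dia q and Box s is true.
    At w0: Dia Dia q requires Dia q at some successor in {w3}.
      Dia q holds at w3, so Dia Dia q is true at w0.
    At w0: Box s requires s at every successor {w3}.
      At w3: s is true.
    So Box s is true at w0.

Yes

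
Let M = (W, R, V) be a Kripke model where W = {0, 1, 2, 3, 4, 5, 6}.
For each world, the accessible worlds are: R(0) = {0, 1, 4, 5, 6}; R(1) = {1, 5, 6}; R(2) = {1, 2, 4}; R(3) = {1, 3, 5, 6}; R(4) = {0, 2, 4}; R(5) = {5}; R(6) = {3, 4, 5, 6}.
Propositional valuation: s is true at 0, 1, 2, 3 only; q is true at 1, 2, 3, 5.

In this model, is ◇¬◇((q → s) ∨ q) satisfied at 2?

At 2: ◇¬◇((q → s) ∨ q) requires ¬◇((q → s) ∨ q) at some successor in {1, 2, 4}.
  At 1: ¬◇((q → s) ∨ q) is false.
  At 2: ¬◇((q → s) ∨ q) is false.
  At 4: ¬◇((q → s) ∨ q) is false.
So ◇¬◇((q → s) ∨ q) is false at 2.

No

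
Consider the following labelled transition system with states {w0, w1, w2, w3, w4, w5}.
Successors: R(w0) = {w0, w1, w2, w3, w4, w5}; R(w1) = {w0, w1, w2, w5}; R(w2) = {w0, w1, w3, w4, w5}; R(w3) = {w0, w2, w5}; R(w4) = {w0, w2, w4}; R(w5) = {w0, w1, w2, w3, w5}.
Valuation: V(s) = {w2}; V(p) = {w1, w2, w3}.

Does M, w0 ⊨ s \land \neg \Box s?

Recall that \Box ψ holds at a world iff ψ holds at every accessible world, and \Diamond ψ holds iff ψ holds at some accessible world.
At w0: s is false, \neg \Box s is true, so s \land \neg \Box s is false.
  At w0: \Box s is false, so \neg \Box s is true.
    At w0: \Box s requires s at every successor {w0, w1, w2, w3, w4, w5}.
      s fails at w0, so \Box s is false at w0.

No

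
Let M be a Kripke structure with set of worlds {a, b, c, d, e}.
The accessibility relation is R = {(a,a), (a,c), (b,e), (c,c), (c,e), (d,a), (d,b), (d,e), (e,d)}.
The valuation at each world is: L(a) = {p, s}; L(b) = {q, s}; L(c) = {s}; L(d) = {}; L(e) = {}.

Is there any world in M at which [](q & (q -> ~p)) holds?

No

Let φ = [](q & (q -> ~p)). Evaluate φ at each world:
  a (successors {a, c}): φ is false.
  b (successors {e}): φ is false.
  c (successors {c, e}): φ is false.
  d (successors {a, b, e}): φ is false.
  e (successors {d}): φ is false.
For instance, at c:
  At c: [](q & (q -> ~p)) requires q & (q -> ~p) at every successor {c, e}.
    q & (q -> ~p) fails at c, so [](q & (q -> ~p)) is false at c.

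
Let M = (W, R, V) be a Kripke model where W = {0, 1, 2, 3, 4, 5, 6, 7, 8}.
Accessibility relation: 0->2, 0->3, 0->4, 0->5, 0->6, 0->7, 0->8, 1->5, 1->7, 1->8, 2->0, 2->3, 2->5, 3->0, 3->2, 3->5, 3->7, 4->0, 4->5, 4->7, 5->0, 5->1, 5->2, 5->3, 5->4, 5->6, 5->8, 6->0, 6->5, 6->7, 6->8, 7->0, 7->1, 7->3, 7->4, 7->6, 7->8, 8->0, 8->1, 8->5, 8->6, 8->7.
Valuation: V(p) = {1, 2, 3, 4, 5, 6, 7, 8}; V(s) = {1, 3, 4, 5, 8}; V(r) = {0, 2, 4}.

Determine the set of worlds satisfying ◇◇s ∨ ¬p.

Let φ = ◇◇s ∨ ¬p. Evaluate φ at each world:
  0 (successors {2, 3, 4, 5, 6, 7, 8}): φ is true.
  1 (successors {5, 7, 8}): φ is true.
  2 (successors {0, 3, 5}): φ is true.
  3 (successors {0, 2, 5, 7}): φ is true.
  4 (successors {0, 5, 7}): φ is true.
  5 (successors {0, 1, 2, 3, 4, 6, 8}): φ is true.
  6 (successors {0, 5, 7, 8}): φ is true.
  7 (successors {0, 1, 3, 4, 6, 8}): φ is true.
  8 (successors {0, 1, 5, 6, 7}): φ is true.
For instance, at 0:
  At 0: ◇◇s is true, ¬p is true, so ◇◇s ∨ ¬p is true.
    At 0: ◇◇s requires ◇s at some successor in {2, 3, 4, 5, 6, 7, 8}.
      ◇s holds at 2, so ◇◇s is true at 0.
Satisfying worlds: {0, 1, 2, 3, 4, 5, 6, 7, 8}

0, 1, 2, 3, 4, 5, 6, 7, 8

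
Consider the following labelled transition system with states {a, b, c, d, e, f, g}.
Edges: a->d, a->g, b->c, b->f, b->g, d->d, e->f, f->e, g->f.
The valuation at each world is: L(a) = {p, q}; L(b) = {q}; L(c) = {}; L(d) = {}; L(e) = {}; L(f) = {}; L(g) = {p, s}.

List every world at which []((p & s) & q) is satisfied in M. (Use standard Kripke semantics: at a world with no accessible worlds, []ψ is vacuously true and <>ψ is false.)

c

Let φ = []((p & s) & q). Evaluate φ at each world:
  a (successors {d, g}): φ is false.
  b (successors {c, f, g}): φ is false.
  c (successors ∅): φ is true.
  d (successors {d}): φ is false.
  e (successors {f}): φ is false.
  f (successors {e}): φ is false.
  g (successors {f}): φ is false.
For instance, at e:
  At e: []((p & s) & q) requires (p & s) & q at every successor {f}.
    (p & s) & q fails at f, so []((p & s) & q) is false at e.
Satisfying worlds: {c}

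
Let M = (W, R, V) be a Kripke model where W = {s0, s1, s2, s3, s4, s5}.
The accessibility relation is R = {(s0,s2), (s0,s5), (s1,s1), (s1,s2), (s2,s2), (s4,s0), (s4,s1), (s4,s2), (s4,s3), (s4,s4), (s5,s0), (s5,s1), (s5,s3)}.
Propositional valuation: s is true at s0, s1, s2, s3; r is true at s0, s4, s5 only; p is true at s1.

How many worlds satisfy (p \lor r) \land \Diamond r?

Let φ = (p \lor r) \land \Diamond r. Evaluate φ at each world:
  s0 (successors {s2, s5}): φ is true.
  s1 (successors {s1, s2}): φ is false.
  s2 (successors {s2}): φ is false.
  s3 (successors ∅): φ is false.
  s4 (successors {s0, s1, s2, s3, s4}): φ is true.
  s5 (successors {s0, s1, s3}): φ is true.
For instance, at s2:
  At s2: p \lor r is false, \Diamond r is false, so (p \lor r) \land \Diamond r is false.
    At s2: \Diamond r requires r at some successor in {s2}.
      At s2: r is false.
    So \Diamond r is false at s2.
Satisfying worlds: {s0, s4, s5}

3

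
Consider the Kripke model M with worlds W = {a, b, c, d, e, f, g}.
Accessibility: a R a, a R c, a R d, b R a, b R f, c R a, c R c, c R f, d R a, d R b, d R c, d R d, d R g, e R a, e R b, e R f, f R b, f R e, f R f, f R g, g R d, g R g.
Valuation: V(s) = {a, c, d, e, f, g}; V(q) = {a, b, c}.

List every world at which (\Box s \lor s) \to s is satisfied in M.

Recall that \Box ψ holds at a world iff ψ holds at every accessible world, and \Diamond ψ holds iff ψ holds at some accessible world.
Let φ = (\Box s \lor s) \to s. Evaluate φ at each world:
  a (successors {a, c, d}): φ is true.
  b (successors {a, f}): φ is false.
  c (successors {a, c, f}): φ is true.
  d (successors {a, b, c, d, g}): φ is true.
  e (successors {a, b, f}): φ is true.
  f (successors {b, e, f, g}): φ is true.
  g (successors {d, g}): φ is true.
For instance, at b:
  At b: \Box s \lor s is true, s is false, so (\Box s \lor s) \to s is false.
    At b: \Box s is true, s is false, so \Box s \lor s is true.
      At b: \Box s requires s at every successor {a, f}.
        At a: s is true.
        At f: s is true.
      So \Box s is true at b.
Satisfying worlds: {a, c, d, e, f, g}

a, c, d, e, f, g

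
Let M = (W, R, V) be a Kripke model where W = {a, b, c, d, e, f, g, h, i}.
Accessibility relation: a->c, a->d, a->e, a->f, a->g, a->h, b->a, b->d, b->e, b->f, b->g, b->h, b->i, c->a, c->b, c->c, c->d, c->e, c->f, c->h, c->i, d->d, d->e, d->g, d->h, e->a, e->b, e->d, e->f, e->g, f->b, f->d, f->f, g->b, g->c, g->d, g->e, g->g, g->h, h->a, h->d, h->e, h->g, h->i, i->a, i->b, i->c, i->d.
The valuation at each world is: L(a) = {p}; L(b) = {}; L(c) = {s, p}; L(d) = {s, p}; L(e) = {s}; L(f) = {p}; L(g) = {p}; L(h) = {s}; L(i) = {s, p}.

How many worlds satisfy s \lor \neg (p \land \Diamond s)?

Recall that \Diamond ψ holds at a world iff ψ holds at some accessible world.
Let φ = s \lor \neg (p \land \Diamond s). Evaluate φ at each world:
  a (successors {c, d, e, f, g, h}): φ is false.
  b (successors {a, d, e, f, g, h, i}): φ is true.
  c (successors {a, b, c, d, e, f, h, i}): φ is true.
  d (successors {d, e, g, h}): φ is true.
  e (successors {a, b, d, f, g}): φ is true.
  f (successors {b, d, f}): φ is false.
  g (successors {b, c, d, e, g, h}): φ is false.
  h (successors {a, d, e, g, i}): φ is true.
  i (successors {a, b, c, d}): φ is true.
For instance, at e:
  At e: s is true, \neg (p \land \Diamond s) is true, so s \lor \neg (p \land \Diamond s) is true.
    At e: p \land \Diamond s is false, so \neg (p \land \Diamond s) is true.
      At e: p is false, \Diamond s is true, so p \land \Diamond s is false.
Satisfying worlds: {b, c, d, e, h, i}

6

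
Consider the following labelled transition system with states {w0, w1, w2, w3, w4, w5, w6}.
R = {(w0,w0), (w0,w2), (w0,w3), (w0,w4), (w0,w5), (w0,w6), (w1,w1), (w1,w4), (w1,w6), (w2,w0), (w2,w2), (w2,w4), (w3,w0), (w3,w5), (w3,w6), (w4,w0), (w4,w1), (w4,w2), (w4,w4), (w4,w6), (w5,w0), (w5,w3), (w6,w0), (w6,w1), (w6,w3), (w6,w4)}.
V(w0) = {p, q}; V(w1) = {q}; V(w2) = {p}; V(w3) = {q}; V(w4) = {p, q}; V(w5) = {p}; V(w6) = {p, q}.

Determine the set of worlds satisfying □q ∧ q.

Let φ = □q ∧ q. Evaluate φ at each world:
  w0 (successors {w0, w2, w3, w4, w5, w6}): φ is false.
  w1 (successors {w1, w4, w6}): φ is true.
  w2 (successors {w0, w2, w4}): φ is false.
  w3 (successors {w0, w5, w6}): φ is false.
  w4 (successors {w0, w1, w2, w4, w6}): φ is false.
  w5 (successors {w0, w3}): φ is false.
  w6 (successors {w0, w1, w3, w4}): φ is true.
For instance, at w6:
  At w6: □q is true, q is true, so □q ∧ q is true.
    At w6: □q requires q at every successor {w0, w1, w3, w4}.
      At w0: q is true.
      At w1: q is true.
      At w3: q is true.
      At w4: q is true.
    So □q is true at w6.
Satisfying worlds: {w1, w6}

w1, w6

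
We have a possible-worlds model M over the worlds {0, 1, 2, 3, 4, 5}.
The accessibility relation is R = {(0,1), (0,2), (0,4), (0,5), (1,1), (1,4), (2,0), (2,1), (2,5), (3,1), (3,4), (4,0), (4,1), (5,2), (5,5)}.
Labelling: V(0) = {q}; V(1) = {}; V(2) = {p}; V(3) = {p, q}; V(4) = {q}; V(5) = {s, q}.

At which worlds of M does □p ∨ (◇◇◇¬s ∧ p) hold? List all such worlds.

2, 3

Let φ = □p ∨ (◇◇◇¬s ∧ p). Evaluate φ at each world:
  0 (successors {1, 2, 4, 5}): φ is false.
  1 (successors {1, 4}): φ is false.
  2 (successors {0, 1, 5}): φ is true.
  3 (successors {1, 4}): φ is true.
  4 (successors {0, 1}): φ is false.
  5 (successors {2, 5}): φ is false.
For instance, at 5:
  At 5: □p is false, ◇◇◇¬s ∧ p is false, so □p ∨ (◇◇◇¬s ∧ p) is false.
    At 5: □p requires p at every successor {2, 5}.
      p fails at 5, so □p is false at 5.
    At 5: ◇◇◇¬s is true, p is false, so ◇◇◇¬s ∧ p is false.
      At 5: ◇◇◇¬s requires ◇◇¬s at some successor in {2, 5}.
        ◇◇¬s holds at 2, so ◇◇◇¬s is true at 5.
Satisfying worlds: {2, 3}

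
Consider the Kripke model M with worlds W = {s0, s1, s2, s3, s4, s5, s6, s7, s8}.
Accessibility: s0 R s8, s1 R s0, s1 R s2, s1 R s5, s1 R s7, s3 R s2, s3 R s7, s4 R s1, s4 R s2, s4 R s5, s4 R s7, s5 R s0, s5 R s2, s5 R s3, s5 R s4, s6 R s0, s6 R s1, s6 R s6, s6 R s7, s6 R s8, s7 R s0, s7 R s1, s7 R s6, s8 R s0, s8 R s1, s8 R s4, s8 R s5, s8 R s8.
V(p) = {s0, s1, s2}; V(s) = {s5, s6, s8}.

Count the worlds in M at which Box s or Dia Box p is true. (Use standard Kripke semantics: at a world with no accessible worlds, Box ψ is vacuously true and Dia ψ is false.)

Let φ = Box s or Dia Box p. Evaluate φ at each world:
  s0 (successors {s8}): φ is true.
  s1 (successors {s0, s2, s5, s7}): φ is true.
  s2 (successors ∅): φ is true.
  s3 (successors {s2, s7}): φ is true.
  s4 (successors {s1, s2, s5, s7}): φ is true.
  s5 (successors {s0, s2, s3, s4}): φ is true.
  s6 (successors {s0, s1, s6, s7, s8}): φ is false.
  s7 (successors {s0, s1, s6}): φ is false.
  s8 (successors {s0, s1, s4, s5, s8}): φ is false.
For instance, at s0:
  At s0: Box s is true, Dia Box p is false, so Box s or Dia Box p is true.
    At s0: Box s requires s at every successor {s8}.
      At s8: s is true.
    So Box s is true at s0.
    At s0: Dia Box p requires Box p at some successor in {s8}.
      At s8: Box p is false.
    So Dia Box p is false at s0.
Satisfying worlds: {s0, s1, s2, s3, s4, s5}

6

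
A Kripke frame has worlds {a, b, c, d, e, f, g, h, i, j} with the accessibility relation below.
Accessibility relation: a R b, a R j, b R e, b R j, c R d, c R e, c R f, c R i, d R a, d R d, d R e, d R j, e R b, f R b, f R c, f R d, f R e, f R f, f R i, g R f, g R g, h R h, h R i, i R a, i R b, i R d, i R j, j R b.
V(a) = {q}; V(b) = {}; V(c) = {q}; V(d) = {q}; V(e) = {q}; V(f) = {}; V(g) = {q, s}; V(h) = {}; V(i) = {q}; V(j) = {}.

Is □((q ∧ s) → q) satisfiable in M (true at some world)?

Yes

Let φ = □((q ∧ s) → q). Evaluate φ at each world:
  a (successors {b, j}): φ is true.
  b (successors {e, j}): φ is true.
  c (successors {d, e, f, i}): φ is true.
  d (successors {a, d, e, j}): φ is true.
  e (successors {b}): φ is true.
  f (successors {b, c, d, e, f, i}): φ is true.
  g (successors {f, g}): φ is true.
  h (successors {h, i}): φ is true.
  i (successors {a, b, d, j}): φ is true.
  j (successors {b}): φ is true.
Detail at a (witness):
  At a: □((q ∧ s) → q) requires (q ∧ s) → q at every successor {b, j}.
    At b: (q ∧ s) → q is true.
    At j: (q ∧ s) → q is true.
  So □((q ∧ s) → q) is true at a.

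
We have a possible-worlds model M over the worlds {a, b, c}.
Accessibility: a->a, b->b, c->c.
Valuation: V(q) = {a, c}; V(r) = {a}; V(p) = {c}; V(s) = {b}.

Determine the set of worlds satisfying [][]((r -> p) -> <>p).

Let φ = [][]((r -> p) -> <>p). Evaluate φ at each world:
  a (successors {a}): φ is true.
  b (successors {b}): φ is false.
  c (successors {c}): φ is true.
For instance, at b:
  At b: [][]((r -> p) -> <>p) requires []((r -> p) -> <>p) at every successor {b}.
    []((r -> p) -> <>p) fails at b, so [][]((r -> p) -> <>p) is false at b.
      At b: []((r -> p) -> <>p) requires (r -> p) -> <>p at every successor {b}.
        (r -> p) -> <>p fails at b, so []((r -> p) -> <>p) is false at b.
Satisfying worlds: {a, c}

a, c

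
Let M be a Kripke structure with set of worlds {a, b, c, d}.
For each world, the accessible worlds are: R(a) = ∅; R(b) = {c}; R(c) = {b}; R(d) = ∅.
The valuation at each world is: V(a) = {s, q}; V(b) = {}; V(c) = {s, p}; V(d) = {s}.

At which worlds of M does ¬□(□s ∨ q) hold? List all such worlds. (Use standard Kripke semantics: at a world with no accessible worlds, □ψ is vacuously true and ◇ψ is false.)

b

Let φ = ¬□(□s ∨ q). Evaluate φ at each world:
  a (successors ∅): φ is false.
  b (successors {c}): φ is true.
  c (successors {b}): φ is false.
  d (successors ∅): φ is false.
For instance, at b:
  At b: □(□s ∨ q) is false, so ¬□(□s ∨ q) is true.
    At b: □(□s ∨ q) requires □s ∨ q at every successor {c}.
      □s ∨ q fails at c, so □(□s ∨ q) is false at b.
Satisfying worlds: {b}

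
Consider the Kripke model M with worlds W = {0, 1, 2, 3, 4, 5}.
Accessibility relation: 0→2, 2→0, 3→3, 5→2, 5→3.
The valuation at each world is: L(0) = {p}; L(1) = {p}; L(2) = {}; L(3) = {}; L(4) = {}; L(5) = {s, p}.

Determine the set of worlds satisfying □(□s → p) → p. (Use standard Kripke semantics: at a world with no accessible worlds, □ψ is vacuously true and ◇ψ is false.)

0, 1, 5

Let φ = □(□s → p) → p. Evaluate φ at each world:
  0 (successors {2}): φ is true.
  1 (successors ∅): φ is true.
  2 (successors {0}): φ is false.
  3 (successors {3}): φ is false.
  4 (successors ∅): φ is false.
  5 (successors {2, 3}): φ is true.
For instance, at 2:
  At 2: □(□s → p) is true, p is false, so □(□s → p) → p is false.
    At 2: □(□s → p) requires □s → p at every successor {0}.
      At 0: □s → p is true.
    So □(□s → p) is true at 2.
Satisfying worlds: {0, 1, 5}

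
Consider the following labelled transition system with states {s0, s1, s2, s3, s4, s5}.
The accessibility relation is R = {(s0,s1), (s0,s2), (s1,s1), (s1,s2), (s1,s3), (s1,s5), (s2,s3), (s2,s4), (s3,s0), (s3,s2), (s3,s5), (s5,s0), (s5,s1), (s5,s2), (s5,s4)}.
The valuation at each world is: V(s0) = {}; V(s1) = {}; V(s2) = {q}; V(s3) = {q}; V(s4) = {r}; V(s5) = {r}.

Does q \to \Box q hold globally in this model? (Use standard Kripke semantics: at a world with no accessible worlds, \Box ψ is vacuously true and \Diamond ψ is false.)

Let φ = q \to \Box q. Evaluate φ at each world:
  s0 (successors {s1, s2}): φ is true.
  s1 (successors {s1, s2, s3, s5}): φ is true.
  s2 (successors {s3, s4}): φ is false.
  s3 (successors {s0, s2, s5}): φ is false.
  s4 (successors ∅): φ is true.
  s5 (successors {s0, s1, s2, s4}): φ is true.
Detail at s2 (counterexample):
  At s2: q is true, \Box q is false, so q \to \Box q is false.
    At s2: \Box q requires q at every successor {s3, s4}.
      q fails at s4, so \Box q is false at s2.

No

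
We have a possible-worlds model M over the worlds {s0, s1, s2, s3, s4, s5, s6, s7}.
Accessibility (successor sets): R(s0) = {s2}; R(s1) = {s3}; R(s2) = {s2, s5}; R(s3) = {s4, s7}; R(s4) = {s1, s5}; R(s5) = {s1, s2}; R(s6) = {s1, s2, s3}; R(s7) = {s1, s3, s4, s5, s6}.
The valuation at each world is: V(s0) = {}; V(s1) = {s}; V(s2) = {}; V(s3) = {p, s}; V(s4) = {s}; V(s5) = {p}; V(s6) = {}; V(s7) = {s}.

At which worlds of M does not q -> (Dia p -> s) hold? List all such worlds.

Recall that Dia ψ holds at a world iff ψ holds at some accessible world.
Let φ = not q -> (Dia p -> s). Evaluate φ at each world:
  s0 (successors {s2}): φ is true.
  s1 (successors {s3}): φ is true.
  s2 (successors {s2, s5}): φ is false.
  s3 (successors {s4, s7}): φ is true.
  s4 (successors {s1, s5}): φ is true.
  s5 (successors {s1, s2}): φ is true.
  s6 (successors {s1, s2, s3}): φ is false.
  s7 (successors {s1, s3, s4, s5, s6}): φ is true.
For instance, at s4:
  At s4: not q is true, Dia p -> s is true, so not q -> (Dia p -> s) is true.
    At s4: Dia p is true, s is true, so Dia p -> s is true.
      At s4: Dia p requires p at some successor in {s1, s5}.
        p holds at s5, so Dia p is true at s4.
Satisfying worlds: {s0, s1, s3, s4, s5, s7}

s0, s1, s3, s4, s5, s7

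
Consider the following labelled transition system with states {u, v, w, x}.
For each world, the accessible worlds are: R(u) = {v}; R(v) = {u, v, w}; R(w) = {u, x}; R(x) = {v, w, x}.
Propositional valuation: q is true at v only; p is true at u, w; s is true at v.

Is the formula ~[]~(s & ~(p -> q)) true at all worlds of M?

Let φ = ~[]~(s & ~(p -> q)). Evaluate φ at each world:
  u (successors {v}): φ is false.
  v (successors {u, v, w}): φ is false.
  w (successors {u, x}): φ is false.
  x (successors {v, w, x}): φ is false.
Detail at u (counterexample):
  At u: []~(s & ~(p -> q)) is true, so ~[]~(s & ~(p -> q)) is false.
    At u: []~(s & ~(p -> q)) requires ~(s & ~(p -> q)) at every successor {v}.
      At v: ~(s & ~(p -> q)) is true.
    So []~(s & ~(p -> q)) is true at u.

No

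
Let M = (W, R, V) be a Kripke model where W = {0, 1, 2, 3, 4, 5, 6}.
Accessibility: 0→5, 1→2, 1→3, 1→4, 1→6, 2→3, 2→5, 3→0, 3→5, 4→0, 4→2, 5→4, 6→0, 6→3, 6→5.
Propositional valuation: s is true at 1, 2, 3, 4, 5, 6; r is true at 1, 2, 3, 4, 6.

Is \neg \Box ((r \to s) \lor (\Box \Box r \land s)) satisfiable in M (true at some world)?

No

Let φ = \neg \Box ((r \to s) \lor (\Box \Box r \land s)). Evaluate φ at each world:
  0 (successors {5}): φ is false.
  1 (successors {2, 3, 4, 6}): φ is false.
  2 (successors {3, 5}): φ is false.
  3 (successors {0, 5}): φ is false.
  4 (successors {0, 2}): φ is false.
  5 (successors {4}): φ is false.
  6 (successors {0, 3, 5}): φ is false.
For instance, at 1:
  At 1: \Box ((r \to s) \lor (\Box \Box r \land s)) is true, so \neg \Box ((r \to s) \lor (\Box \Box r \land s)) is false.
    At 1: \Box ((r \to s) \lor (\Box \Box r \land s)) requires (r \to s) \lor (\Box \Box r \land s) at every successor {2, 3, 4, 6}.
      At 2: (r \to s) \lor (\Box \Box r \land s) is true.
      At 3: (r \to s) \lor (\Box \Box r \land s) is true.
      At 4: (r \to s) \lor (\Box \Box r \land s) is true.
      At 6: (r \to s) \lor (\Box \Box r \land s) is true.
    So \Box ((r \to s) \lor (\Box \Box r \land s)) is true at 1.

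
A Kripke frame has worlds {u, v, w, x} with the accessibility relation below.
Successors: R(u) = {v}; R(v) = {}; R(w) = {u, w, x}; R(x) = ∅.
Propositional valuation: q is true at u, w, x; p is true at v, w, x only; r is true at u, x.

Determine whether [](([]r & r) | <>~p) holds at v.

Recall that []ψ holds at a world iff ψ holds at every accessible world, and <>ψ holds iff ψ holds at some accessible world.
At v: no accessible worlds, so [](([]r & r) | <>~p) holds vacuously.

Yes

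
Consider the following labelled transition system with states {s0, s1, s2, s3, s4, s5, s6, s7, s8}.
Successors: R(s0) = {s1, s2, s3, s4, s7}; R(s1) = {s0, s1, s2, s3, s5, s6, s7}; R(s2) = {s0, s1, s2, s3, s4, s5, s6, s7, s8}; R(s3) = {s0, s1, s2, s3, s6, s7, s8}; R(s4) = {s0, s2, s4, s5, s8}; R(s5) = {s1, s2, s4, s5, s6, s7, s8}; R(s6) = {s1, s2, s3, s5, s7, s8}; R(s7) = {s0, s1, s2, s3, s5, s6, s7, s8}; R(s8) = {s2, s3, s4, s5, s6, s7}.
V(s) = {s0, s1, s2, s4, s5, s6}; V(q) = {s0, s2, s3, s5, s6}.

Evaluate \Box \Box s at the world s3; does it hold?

At s3: \Box \Box s requires \Box s at every successor {s0, s1, s2, s3, s6, s7, s8}.
  \Box s fails at s0, so \Box \Box s is false at s3.
    At s0: \Box s requires s at every successor {s1, s2, s3, s4, s7}.
      s fails at s3, so \Box s is false at s0.

No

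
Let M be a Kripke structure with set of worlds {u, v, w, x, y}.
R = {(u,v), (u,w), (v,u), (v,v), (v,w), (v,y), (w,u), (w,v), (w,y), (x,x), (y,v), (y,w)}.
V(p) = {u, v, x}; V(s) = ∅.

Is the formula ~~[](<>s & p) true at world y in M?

No

At y: ~[](<>s & p) is true, so ~~[](<>s & p) is false.
  At y: [](<>s & p) is false, so ~[](<>s & p) is true.
    At y: [](<>s & p) requires <>s & p at every successor {v, w}.
      <>s & p fails at v, so [](<>s & p) is false at y.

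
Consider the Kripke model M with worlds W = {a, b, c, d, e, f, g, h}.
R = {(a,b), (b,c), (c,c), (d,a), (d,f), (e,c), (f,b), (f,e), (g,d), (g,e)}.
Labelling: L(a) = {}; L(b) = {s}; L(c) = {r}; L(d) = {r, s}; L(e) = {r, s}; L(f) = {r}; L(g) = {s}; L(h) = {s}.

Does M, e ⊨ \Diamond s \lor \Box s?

No

Recall that \Box ψ holds at a world iff ψ holds at every accessible world, and \Diamond ψ holds iff ψ holds at some accessible world.
At e: \Diamond s is false, \Box s is false, so \Diamond s \lor \Box s is false.
  At e: \Diamond s requires s at some successor in {c}.
    At c: s is false.
  So \Diamond s is false at e.
  At e: \Box s requires s at every successor {c}.
    s fails at c, so \Box s is false at e.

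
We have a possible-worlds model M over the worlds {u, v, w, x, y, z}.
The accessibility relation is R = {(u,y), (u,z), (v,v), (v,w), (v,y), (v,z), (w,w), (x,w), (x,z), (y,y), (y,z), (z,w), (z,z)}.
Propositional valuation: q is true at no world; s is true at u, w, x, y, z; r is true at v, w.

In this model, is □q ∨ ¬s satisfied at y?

At y: □q is false, ¬s is false, so □q ∨ ¬s is false.
  At y: □q requires q at every successor {y, z}.
    q fails at y, so □q is false at y.

No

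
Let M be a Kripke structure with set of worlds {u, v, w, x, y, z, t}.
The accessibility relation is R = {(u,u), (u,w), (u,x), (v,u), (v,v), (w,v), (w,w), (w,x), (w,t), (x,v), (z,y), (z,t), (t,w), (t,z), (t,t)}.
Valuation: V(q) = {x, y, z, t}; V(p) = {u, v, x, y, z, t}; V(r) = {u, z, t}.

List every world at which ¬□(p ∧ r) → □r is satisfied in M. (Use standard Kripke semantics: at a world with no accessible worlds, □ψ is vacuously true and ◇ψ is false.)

Let φ = ¬□(p ∧ r) → □r. Evaluate φ at each world:
  u (successors {u, w, x}): φ is false.
  v (successors {u, v}): φ is false.
  w (successors {v, w, x, t}): φ is false.
  x (successors {v}): φ is false.
  y (successors ∅): φ is true.
  z (successors {y, t}): φ is false.
  t (successors {w, z, t}): φ is false.
For instance, at x:
  At x: ¬□(p ∧ r) is true, □r is false, so ¬□(p ∧ r) → □r is false.
    At x: □(p ∧ r) is false, so ¬□(p ∧ r) is true.
      At x: □(p ∧ r) requires p ∧ r at every successor {v}.
        p ∧ r fails at v, so □(p ∧ r) is false at x.
    At x: □r requires r at every successor {v}.
      r fails at v, so □r is false at x.
Satisfying worlds: {y}

y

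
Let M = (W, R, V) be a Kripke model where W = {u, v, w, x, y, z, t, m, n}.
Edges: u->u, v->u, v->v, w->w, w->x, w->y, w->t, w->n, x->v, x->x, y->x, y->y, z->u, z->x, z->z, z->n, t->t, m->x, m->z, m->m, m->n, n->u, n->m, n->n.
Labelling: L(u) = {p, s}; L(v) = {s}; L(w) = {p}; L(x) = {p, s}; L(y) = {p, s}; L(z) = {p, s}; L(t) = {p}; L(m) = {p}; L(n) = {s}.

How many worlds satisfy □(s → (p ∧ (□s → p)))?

Let φ = □(s → (p ∧ (□s → p))). Evaluate φ at each world:
  u (successors {u}): φ is true.
  v (successors {u, v}): φ is false.
  w (successors {w, x, y, t, n}): φ is false.
  x (successors {v, x}): φ is false.
  y (successors {x, y}): φ is true.
  z (successors {u, x, z, n}): φ is false.
  t (successors {t}): φ is true.
  m (successors {x, z, m, n}): φ is false.
  n (successors {u, m, n}): φ is false.
For instance, at t:
  At t: □(s → (p ∧ (□s → p))) requires s → (p ∧ (□s → p)) at every successor {t}.
      At t: s is false, p ∧ (□s → p) is true, so s → (p ∧ (□s → p)) is true.
  So □(s → (p ∧ (□s → p))) is true at t.
Satisfying worlds: {u, y, t}

3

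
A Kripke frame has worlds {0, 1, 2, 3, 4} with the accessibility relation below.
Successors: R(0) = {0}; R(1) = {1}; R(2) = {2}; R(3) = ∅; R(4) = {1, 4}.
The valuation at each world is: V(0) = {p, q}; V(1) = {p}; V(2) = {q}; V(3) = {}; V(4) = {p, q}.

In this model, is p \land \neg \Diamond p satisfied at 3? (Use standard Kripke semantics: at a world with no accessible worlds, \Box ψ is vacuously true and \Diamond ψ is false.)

No

Recall that \Diamond ψ holds at a world iff ψ holds at some accessible world.
At 3: p is false, \neg \Diamond p is true, so p \land \neg \Diamond p is false.
  At 3: \Diamond p is false, so \neg \Diamond p is true.
    At 3: no accessible worlds, so \Diamond p is false.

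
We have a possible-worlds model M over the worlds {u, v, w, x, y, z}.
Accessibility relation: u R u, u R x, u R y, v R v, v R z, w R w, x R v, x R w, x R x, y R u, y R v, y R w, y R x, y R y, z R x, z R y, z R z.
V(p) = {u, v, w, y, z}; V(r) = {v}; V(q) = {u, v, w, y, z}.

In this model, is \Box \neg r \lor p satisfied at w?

Yes

At w: \Box \neg r is true, p is true, so \Box \neg r \lor p is true.
  At w: \Box \neg r requires \neg r at every successor {w}.
    At w: \neg r is true.
  So \Box \neg r is true at w.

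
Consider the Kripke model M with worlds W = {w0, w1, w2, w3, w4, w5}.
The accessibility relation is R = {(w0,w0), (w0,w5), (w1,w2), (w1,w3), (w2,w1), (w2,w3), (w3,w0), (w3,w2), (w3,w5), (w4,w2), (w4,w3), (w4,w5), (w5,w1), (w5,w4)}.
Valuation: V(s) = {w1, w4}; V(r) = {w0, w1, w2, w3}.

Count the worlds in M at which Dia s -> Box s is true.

5

Recall that Box ψ holds at a world iff ψ holds at every accessible world, and Dia ψ holds iff ψ holds at some accessible world.
Let φ = Dia s -> Box s. Evaluate φ at each world:
  w0 (successors {w0, w5}): φ is true.
  w1 (successors {w2, w3}): φ is true.
  w2 (successors {w1, w3}): φ is false.
  w3 (successors {w0, w2, w5}): φ is true.
  w4 (successors {w2, w3, w5}): φ is true.
  w5 (successors {w1, w4}): φ is true.
For instance, at w3:
  At w3: Dia s is false, Box s is false, so Dia s -> Box s is true.
    At w3: Dia s requires s at some successor in {w0, w2, w5}.
      At w0: s is false.
      At w2: s is false.
      At w5: s is false.
    So Dia s is false at w3.
    At w3: Box s requires s at every successor {w0, w2, w5}.
      s fails at w0, so Box s is false at w3.
Satisfying worlds: {w0, w1, w3, w4, w5}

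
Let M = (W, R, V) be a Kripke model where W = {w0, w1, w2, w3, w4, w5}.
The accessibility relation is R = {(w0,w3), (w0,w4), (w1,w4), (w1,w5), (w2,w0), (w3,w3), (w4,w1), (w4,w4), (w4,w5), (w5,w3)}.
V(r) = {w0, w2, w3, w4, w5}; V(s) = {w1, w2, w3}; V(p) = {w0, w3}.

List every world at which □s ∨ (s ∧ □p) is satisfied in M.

Recall that □ψ holds at a world iff ψ holds at every accessible world, and ◇ψ holds iff ψ holds at some accessible world.
Let φ = □s ∨ (s ∧ □p). Evaluate φ at each world:
  w0 (successors {w3, w4}): φ is false.
  w1 (successors {w4, w5}): φ is false.
  w2 (successors {w0}): φ is true.
  w3 (successors {w3}): φ is true.
  w4 (successors {w1, w4, w5}): φ is false.
  w5 (successors {w3}): φ is true.
For instance, at w3:
  At w3: □s is true, s ∧ □p is true, so □s ∨ (s ∧ □p) is true.
    At w3: □s requires s at every successor {w3}.
      At w3: s is true.
    So □s is true at w3.
    At w3: s is true, □p is true, so s ∧ □p is true.
      At w3: □p requires p at every successor {w3}.
        At w3: p is true.
      So □p is true at w3.
Satisfying worlds: {w2, w3, w5}

w2, w3, w5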